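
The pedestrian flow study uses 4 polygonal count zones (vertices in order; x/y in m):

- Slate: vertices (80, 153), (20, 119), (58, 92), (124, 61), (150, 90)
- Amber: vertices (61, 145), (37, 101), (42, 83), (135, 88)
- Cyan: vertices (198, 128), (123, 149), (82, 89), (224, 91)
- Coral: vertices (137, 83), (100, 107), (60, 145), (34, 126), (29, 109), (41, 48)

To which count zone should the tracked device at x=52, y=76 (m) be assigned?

Coral

Cast a ray rightward from (52, 76). For each polygon, the edges (by vertex number in listed order) whose endpoints lie on opposite sides of y = 76, where each meets that height, and whether that is right or left of the point:
Slate: 3–4 at x≈92.1 (right), 4–5 at x≈137.4 (right) → 2 crossings.
Amber: no edge straddles that height → 0 crossings.
Cyan: no edge straddles that height → 0 crossings.
Coral: 5–6 at x≈35.5 (left), 6–1 at x≈117.8 (right) → 1 crossing.
Only Coral has an odd count, so the point is inside Coral.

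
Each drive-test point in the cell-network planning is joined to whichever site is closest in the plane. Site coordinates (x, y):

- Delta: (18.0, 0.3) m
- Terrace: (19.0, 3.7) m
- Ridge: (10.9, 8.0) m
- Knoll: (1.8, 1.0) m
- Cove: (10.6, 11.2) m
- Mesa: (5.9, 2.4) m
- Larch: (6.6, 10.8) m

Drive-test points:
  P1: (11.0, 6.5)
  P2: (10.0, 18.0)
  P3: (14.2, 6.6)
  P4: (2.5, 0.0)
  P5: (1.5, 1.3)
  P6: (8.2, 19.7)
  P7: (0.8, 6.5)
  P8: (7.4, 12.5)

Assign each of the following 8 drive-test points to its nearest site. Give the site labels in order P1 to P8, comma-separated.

P1 → Ridge (d²=2.26)
P2 → Cove (d²=46.60)
P3 → Ridge (d²=12.85)
P4 → Knoll (d²=1.49)
P5 → Knoll (d²=0.18)
P6 → Cove (d²=78.01)
P7 → Knoll (d²=31.25)
P8 → Larch (d²=3.53)

Ridge, Cove, Ridge, Knoll, Knoll, Cove, Knoll, Larch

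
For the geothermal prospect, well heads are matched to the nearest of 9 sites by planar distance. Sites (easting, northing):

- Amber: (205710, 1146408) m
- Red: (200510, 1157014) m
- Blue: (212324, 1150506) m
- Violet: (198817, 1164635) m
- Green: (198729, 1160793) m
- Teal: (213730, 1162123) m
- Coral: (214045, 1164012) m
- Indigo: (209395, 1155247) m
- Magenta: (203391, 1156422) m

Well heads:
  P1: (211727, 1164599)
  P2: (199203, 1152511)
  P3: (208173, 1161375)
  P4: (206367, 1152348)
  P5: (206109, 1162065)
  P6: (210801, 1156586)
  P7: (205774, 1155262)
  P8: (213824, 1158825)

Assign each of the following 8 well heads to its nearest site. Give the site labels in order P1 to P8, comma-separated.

Coral, Red, Teal, Indigo, Magenta, Indigo, Magenta, Teal

P1 → Coral (d²=5717693.00)
P2 → Red (d²=21985258.00)
P3 → Teal (d²=31439753.00)
P4 → Indigo (d²=17572985.00)
P5 → Magenta (d²=39230973.00)
P6 → Indigo (d²=3769757.00)
P7 → Magenta (d²=7024289.00)
P8 → Teal (d²=10885640.00)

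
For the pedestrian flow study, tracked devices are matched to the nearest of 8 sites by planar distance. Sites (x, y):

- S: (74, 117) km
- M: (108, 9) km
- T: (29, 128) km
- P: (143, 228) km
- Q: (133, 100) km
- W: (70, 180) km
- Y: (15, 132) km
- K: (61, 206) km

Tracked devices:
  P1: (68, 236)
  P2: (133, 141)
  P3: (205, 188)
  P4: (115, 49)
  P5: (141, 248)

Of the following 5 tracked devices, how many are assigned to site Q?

1

P1 → K
P2 → Q
P3 → P
P4 → M
P5 → P
1 of the 5 goes to Q.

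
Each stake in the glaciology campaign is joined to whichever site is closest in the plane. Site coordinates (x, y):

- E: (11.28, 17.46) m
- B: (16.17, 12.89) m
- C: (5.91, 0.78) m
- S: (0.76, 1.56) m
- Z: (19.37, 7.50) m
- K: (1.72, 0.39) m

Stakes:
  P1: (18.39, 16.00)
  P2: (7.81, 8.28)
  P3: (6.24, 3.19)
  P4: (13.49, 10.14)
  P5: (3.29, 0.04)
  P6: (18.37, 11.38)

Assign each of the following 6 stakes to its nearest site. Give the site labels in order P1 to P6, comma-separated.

B, C, C, B, K, B

P1 → B (d²=14.60)
P2 → C (d²=59.86)
P3 → C (d²=5.92)
P4 → B (d²=14.74)
P5 → K (d²=2.59)
P6 → B (d²=7.12)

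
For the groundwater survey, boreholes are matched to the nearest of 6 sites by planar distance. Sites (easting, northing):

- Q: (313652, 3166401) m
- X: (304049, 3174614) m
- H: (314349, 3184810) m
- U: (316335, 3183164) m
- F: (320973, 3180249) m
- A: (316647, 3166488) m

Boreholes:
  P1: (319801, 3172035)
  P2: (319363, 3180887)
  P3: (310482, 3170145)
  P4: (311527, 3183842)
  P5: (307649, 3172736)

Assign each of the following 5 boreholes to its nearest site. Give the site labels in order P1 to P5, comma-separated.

A, F, Q, H, X

P1 → A (d²=40716925.00)
P2 → F (d²=2999144.00)
P3 → Q (d²=24066436.00)
P4 → H (d²=8900708.00)
P5 → X (d²=16486884.00)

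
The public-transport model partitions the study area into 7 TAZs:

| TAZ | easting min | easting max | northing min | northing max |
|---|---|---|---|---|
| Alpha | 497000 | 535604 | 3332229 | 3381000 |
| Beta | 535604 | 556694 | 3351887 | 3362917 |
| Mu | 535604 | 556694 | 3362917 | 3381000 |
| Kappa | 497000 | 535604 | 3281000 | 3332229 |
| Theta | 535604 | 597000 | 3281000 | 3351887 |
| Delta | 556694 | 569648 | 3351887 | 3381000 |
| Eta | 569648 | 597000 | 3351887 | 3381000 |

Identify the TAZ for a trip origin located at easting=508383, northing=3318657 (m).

The point has easting = 508383 and northing = 3318657.
Only Kappa satisfies 497000 ≤ easting ≤ 535604 and 3281000 ≤ northing ≤ 3332229.

Kappa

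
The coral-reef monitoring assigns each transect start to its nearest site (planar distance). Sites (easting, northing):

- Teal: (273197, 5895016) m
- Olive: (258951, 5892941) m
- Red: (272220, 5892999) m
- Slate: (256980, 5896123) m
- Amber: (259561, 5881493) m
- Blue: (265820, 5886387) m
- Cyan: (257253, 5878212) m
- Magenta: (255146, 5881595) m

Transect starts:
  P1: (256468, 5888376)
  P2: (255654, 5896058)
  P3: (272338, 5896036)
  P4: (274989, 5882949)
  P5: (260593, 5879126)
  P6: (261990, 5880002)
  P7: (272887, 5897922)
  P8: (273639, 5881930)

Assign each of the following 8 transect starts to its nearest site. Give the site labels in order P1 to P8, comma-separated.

Olive, Slate, Teal, Blue, Amber, Amber, Teal, Blue

P1 → Olive (d²=27004514.00)
P2 → Slate (d²=1762501.00)
P3 → Teal (d²=1778281.00)
P4 → Blue (d²=95890405.00)
P5 → Amber (d²=6667713.00)
P6 → Amber (d²=8123122.00)
P7 → Teal (d²=8540936.00)
P8 → Blue (d²=81001610.00)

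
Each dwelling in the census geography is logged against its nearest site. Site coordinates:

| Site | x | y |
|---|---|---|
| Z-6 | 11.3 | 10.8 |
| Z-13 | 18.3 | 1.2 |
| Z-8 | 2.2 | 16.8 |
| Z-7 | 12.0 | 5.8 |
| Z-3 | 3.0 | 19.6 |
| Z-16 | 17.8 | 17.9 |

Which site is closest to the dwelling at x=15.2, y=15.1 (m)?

Z-16

Squared distances to each site:
Z-6: 33.700; Z-13: 202.820; Z-8: 171.890; Z-7: 96.730; Z-3: 169.090; Z-16: 14.600.
Minimum at Z-16.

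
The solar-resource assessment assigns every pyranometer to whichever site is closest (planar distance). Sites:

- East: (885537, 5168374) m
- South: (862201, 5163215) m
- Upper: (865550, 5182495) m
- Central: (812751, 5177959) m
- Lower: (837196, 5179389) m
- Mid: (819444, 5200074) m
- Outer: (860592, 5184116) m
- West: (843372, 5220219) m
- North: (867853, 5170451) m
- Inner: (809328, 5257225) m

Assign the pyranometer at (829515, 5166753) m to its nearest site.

Lower

Squared distances to each site:
East: 3141092125.000; South: 1080892040.000; Upper: 1546331789.000; Central: 406606132.000; Lower: 218666257.000; Mid: 1211714082.000; Outer: 1267253698.000; West: 3050629605.000; North: 1483477448.000; Inner: 8592697753.000.
Minimum at Lower.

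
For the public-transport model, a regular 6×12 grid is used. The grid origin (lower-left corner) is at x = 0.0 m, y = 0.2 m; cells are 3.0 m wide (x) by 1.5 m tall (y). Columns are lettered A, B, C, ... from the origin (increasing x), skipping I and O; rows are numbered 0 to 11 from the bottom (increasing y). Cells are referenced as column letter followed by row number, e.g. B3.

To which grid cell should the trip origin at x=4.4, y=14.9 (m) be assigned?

B9

Column index: ⌊(4.4 − 0.0) / 3.0⌋ = ⌊1.467⌋ = 1 → column B
Row offset from origin: ⌊(14.9 − 0.2) / 1.5⌋ = ⌊9.800⌋ = 9 → row 9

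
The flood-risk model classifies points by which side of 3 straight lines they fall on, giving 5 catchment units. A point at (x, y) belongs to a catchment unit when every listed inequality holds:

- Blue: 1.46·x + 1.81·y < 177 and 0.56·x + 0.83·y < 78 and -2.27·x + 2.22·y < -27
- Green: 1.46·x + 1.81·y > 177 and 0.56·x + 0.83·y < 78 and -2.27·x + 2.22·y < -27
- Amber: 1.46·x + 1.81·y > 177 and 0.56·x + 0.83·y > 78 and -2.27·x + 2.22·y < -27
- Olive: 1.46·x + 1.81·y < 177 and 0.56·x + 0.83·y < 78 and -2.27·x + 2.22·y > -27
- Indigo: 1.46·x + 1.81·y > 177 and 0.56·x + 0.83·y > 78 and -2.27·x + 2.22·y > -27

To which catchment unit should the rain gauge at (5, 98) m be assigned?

1.46·5 + 1.81·98 = 184.680, which is > 177
0.56·5 + 0.83·98 = 84.140, which is > 78
-2.27·5 + 2.22·98 = 206.210, which is > -27
This sign pattern matches Indigo.

Indigo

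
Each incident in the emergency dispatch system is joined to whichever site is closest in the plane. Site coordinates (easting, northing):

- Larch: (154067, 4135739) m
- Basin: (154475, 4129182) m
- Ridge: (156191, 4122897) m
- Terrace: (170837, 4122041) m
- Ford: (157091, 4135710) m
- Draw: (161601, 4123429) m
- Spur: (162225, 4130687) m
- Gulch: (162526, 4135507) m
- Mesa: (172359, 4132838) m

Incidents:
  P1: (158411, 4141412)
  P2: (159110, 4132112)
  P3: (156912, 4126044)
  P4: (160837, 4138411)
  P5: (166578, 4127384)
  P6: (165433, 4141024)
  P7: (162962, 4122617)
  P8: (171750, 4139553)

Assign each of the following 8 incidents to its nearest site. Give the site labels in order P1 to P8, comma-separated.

Ford, Spur, Ridge, Gulch, Spur, Gulch, Draw, Mesa

P1 → Ford (d²=34255204.00)
P2 → Spur (d²=11733850.00)
P3 → Ridge (d²=10423450.00)
P4 → Gulch (d²=11285937.00)
P5 → Spur (d²=29858418.00)
P6 → Gulch (d²=38887938.00)
P7 → Draw (d²=2511665.00)
P8 → Mesa (d²=45462106.00)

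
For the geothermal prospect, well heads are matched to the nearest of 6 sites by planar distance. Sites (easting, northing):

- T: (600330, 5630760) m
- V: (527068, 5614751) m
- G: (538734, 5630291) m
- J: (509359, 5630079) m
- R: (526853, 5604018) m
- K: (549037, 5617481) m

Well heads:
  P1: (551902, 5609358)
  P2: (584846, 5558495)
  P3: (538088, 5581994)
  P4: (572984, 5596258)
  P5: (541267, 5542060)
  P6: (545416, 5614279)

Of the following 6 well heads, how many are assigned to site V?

P1 → K
P2 → K
P3 → R
P4 → K
P5 → R
P6 → K
0 of the 6 go to V.

0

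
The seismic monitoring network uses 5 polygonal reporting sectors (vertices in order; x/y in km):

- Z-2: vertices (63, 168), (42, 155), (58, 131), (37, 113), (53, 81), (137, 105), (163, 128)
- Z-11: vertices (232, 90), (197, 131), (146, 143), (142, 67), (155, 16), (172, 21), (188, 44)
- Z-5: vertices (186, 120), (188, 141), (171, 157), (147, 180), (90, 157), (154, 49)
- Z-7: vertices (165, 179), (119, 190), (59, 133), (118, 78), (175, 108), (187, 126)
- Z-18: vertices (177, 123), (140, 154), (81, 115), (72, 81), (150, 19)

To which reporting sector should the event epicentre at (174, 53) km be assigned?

Cast a ray rightward from (174, 53). For each polygon, the edges (by vertex number in listed order) whose endpoints lie on opposite sides of y = 53, where each meets that height, and whether that is right or left of the point:
Z-2: no edge straddles that height → 0 crossings.
Z-11: 4–5 at x≈145.6 (left), 7–1 at x≈196.6 (right) → 1 crossing.
Z-5: 5–6 at x≈151.6 (left), 6–1 at x≈155.8 (left) → 0 crossings.
Z-7: no edge straddles that height → 0 crossings.
Z-18: 4–5 at x≈107.2 (left), 5–1 at x≈158.8 (left) → 0 crossings.
Only Z-11 has an odd count, so the point is inside Z-11.

Z-11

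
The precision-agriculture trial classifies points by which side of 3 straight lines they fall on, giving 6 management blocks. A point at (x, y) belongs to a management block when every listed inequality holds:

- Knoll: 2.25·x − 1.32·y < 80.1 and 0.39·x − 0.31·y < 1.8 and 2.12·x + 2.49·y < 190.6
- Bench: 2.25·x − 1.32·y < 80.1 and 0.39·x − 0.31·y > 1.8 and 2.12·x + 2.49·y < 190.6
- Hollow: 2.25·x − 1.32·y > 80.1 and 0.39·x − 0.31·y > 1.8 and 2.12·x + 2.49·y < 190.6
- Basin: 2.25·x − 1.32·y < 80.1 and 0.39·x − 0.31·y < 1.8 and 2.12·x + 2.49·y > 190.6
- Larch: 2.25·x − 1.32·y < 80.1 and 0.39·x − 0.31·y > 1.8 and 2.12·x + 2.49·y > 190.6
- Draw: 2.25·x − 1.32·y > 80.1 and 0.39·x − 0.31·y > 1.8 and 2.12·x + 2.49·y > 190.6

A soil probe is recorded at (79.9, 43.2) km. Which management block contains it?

2.25·79.9 − 1.32·43.2 = 122.751, which is > 80.1
0.39·79.9 − 0.31·43.2 = 17.769, which is > 1.8
2.12·79.9 + 2.49·43.2 = 276.956, which is > 190.6
This sign pattern matches Draw.

Draw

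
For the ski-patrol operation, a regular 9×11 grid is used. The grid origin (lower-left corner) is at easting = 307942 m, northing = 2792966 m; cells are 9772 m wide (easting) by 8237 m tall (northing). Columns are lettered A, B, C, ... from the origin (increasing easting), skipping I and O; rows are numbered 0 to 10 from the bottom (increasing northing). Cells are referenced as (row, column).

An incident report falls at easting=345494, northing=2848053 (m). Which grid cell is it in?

(6, D)

Column index: ⌊(345494 − 307942) / 9772⌋ = ⌊3.843⌋ = 3 → column D
Row offset from origin: ⌊(2848053 − 2792966) / 8237⌋ = ⌊6.688⌋ = 6 → row 6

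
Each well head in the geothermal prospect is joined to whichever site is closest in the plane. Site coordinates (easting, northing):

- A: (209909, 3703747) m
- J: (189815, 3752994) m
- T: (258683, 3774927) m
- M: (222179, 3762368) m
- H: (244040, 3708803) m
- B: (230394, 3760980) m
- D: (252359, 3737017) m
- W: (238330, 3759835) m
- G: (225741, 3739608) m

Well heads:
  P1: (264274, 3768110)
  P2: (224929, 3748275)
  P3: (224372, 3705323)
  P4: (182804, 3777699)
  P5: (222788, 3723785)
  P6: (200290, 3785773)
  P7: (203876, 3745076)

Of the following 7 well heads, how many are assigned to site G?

2

P1 → T
P2 → G
P3 → A
P4 → J
P5 → G
P6 → M
P7 → J
2 of the 7 go to G.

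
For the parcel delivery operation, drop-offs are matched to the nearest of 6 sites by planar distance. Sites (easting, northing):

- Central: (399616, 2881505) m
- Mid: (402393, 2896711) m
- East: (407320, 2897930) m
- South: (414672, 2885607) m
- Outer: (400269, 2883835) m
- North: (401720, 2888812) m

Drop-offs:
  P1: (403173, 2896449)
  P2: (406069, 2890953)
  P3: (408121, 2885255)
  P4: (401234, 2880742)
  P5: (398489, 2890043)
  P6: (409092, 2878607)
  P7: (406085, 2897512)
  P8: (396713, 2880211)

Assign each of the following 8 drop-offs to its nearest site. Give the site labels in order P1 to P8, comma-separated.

P1 → Mid (d²=677044.00)
P2 → North (d²=23497682.00)
P3 → South (d²=43039505.00)
P4 → Central (d²=3200093.00)
P5 → North (d²=11954722.00)
P6 → South (d²=80136400.00)
P7 → East (d²=1699949.00)
P8 → Central (d²=10101845.00)

Mid, North, South, Central, North, South, East, Central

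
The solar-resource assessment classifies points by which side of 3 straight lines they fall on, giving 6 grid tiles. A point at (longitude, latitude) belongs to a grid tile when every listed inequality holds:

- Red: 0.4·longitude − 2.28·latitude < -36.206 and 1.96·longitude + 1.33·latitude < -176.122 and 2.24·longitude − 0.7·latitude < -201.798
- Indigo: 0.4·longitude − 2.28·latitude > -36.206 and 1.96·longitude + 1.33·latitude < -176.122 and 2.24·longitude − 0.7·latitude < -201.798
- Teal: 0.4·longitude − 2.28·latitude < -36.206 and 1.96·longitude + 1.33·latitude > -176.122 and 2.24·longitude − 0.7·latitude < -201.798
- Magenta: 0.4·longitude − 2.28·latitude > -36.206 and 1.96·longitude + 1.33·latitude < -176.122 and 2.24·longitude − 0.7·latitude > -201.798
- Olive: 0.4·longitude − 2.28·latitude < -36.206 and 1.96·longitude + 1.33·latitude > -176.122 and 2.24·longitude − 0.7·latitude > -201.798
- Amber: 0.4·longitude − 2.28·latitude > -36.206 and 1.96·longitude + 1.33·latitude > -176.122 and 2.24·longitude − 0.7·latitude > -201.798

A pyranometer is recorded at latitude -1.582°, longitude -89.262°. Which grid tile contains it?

Magenta

0.4·-89.262 − 2.28·-1.582 = -32.098, which is > -36.206
1.96·-89.262 + 1.33·-1.582 = -177.058, which is < -176.122
2.24·-89.262 − 0.7·-1.582 = -198.839, which is > -201.798
This sign pattern matches Magenta.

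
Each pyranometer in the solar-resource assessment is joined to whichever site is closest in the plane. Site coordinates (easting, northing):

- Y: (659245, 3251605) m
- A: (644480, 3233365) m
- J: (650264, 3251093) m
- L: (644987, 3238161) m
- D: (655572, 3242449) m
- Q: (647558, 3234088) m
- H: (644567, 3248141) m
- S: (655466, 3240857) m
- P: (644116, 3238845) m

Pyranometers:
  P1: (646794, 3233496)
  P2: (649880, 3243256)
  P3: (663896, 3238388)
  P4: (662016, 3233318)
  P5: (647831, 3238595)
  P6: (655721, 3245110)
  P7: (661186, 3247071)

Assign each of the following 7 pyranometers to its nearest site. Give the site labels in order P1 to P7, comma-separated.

Q, D, S, S, L, D, Y

P1 → Q (d²=934160.00)
P2 → D (d²=33050113.00)
P3 → S (d²=77160861.00)
P4 → S (d²=99739021.00)
P5 → L (d²=8276692.00)
P6 → D (d²=7103122.00)
P7 → Y (d²=24324637.00)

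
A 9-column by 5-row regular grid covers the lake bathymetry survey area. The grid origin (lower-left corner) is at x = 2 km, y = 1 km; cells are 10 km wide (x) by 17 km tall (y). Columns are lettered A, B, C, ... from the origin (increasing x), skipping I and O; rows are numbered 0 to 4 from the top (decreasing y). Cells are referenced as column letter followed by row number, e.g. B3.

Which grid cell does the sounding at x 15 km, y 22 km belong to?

B3

Column index: ⌊(15 − 2) / 10⌋ = ⌊1.300⌋ = 1 → column B
Row offset from origin: ⌊(22 − 1) / 17⌋ = ⌊1.235⌋ = 1 → row 3 (counted from top)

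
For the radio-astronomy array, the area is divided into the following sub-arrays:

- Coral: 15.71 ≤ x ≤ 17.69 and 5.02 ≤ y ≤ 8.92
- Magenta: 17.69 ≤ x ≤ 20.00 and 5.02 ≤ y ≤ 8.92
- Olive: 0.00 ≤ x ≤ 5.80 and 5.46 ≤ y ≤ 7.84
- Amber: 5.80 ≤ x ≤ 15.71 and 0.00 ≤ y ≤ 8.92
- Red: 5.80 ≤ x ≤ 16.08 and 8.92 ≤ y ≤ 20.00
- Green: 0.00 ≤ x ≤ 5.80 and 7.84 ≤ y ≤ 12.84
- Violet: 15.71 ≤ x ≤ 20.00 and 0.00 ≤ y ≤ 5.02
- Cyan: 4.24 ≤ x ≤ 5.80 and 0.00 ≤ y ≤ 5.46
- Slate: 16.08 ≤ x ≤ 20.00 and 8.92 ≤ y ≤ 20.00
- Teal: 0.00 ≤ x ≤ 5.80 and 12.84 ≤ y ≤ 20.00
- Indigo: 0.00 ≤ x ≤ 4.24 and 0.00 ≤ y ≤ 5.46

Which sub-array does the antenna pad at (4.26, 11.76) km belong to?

Green

The point has x = 4.26 and y = 11.76.
Only Green satisfies 0.00 ≤ x ≤ 5.80 and 7.84 ≤ y ≤ 12.84.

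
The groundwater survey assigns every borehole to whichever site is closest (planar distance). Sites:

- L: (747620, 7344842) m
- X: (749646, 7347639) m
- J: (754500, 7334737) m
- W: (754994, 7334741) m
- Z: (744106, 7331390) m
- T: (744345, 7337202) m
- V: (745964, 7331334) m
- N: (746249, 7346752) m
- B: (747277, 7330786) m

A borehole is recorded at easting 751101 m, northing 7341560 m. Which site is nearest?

Squared distances to each site:
L: 22888885.000; X: 39071266.000; J: 58106530.000; W: 61654210.000; Z: 152358925.000; T: 64635700.000; V: 130959845.000; N: 50498768.000; B: 130702052.000.
Minimum at L.

L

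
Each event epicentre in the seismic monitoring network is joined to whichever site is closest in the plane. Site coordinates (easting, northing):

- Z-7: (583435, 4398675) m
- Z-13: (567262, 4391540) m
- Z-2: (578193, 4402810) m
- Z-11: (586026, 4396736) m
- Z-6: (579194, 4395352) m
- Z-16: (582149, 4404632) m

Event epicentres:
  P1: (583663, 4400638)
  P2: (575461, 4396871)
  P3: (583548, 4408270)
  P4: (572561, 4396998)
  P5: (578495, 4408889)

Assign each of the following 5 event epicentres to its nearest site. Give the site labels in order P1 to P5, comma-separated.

Z-7, Z-6, Z-16, Z-6, Z-16

P1 → Z-7 (d²=3905353.00)
P2 → Z-6 (d²=16242650.00)
P3 → Z-16 (d²=15192245.00)
P4 → Z-6 (d²=46706005.00)
P5 → Z-16 (d²=31473765.00)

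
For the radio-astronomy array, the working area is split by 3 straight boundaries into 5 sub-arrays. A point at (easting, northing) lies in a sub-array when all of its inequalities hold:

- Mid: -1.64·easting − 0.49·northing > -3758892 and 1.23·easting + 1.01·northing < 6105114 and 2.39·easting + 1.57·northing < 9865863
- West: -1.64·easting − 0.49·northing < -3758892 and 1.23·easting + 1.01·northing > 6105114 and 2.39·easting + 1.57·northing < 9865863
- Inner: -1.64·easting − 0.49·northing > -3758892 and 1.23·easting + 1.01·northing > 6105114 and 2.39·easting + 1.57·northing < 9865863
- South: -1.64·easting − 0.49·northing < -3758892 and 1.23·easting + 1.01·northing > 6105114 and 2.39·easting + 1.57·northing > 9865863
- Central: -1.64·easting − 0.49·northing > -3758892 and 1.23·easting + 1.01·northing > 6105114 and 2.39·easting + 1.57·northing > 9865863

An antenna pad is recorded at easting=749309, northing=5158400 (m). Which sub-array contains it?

Central

-1.64·749309 − 0.49·5158400 = -3756482.760, which is > -3758892
1.23·749309 + 1.01·5158400 = 6131634.070, which is > 6105114
2.39·749309 + 1.57·5158400 = 9889536.510, which is > 9865863
This sign pattern matches Central.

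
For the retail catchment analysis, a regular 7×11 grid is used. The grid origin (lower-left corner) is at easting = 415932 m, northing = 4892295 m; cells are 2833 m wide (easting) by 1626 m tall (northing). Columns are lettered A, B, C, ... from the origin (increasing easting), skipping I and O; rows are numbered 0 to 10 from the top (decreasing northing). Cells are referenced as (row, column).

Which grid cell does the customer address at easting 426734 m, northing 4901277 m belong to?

(5, D)

Column index: ⌊(426734 − 415932) / 2833⌋ = ⌊3.813⌋ = 3 → column D
Row offset from origin: ⌊(4901277 − 4892295) / 1626⌋ = ⌊5.524⌋ = 5 → row 5 (counted from top)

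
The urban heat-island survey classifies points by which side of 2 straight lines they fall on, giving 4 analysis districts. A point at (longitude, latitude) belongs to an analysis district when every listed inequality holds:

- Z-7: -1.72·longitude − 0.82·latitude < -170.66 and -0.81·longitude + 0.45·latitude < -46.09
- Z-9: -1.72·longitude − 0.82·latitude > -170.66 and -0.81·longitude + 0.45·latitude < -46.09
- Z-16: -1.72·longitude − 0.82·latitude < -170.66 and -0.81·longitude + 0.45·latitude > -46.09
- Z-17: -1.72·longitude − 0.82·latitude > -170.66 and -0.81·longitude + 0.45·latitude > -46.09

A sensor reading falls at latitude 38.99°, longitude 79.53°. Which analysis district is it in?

Z-9

-1.72·79.53 − 0.82·38.99 = -168.763, which is > -170.66
-0.81·79.53 + 0.45·38.99 = -46.874, which is < -46.09
This sign pattern matches Z-9.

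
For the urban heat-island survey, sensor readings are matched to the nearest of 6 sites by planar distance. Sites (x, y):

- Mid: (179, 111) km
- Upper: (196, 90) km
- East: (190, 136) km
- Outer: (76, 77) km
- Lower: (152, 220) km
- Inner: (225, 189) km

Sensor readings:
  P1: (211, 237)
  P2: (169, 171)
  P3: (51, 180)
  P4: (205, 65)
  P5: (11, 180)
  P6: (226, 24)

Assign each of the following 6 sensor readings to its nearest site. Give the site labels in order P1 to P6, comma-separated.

Inner, East, Outer, Upper, Outer, Upper

P1 → Inner (d²=2500.00)
P2 → East (d²=1666.00)
P3 → Outer (d²=11234.00)
P4 → Upper (d²=706.00)
P5 → Outer (d²=14834.00)
P6 → Upper (d²=5256.00)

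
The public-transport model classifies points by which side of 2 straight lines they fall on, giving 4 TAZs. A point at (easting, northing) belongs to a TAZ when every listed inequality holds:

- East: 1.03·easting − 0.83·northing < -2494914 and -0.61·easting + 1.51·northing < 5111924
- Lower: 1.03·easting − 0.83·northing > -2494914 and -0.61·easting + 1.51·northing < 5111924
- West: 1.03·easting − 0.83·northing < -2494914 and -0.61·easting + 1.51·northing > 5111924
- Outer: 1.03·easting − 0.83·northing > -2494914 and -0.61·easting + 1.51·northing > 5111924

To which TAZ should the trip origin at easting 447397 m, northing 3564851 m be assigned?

1.03·447397 − 0.83·3564851 = -2498007.420, which is < -2494914
-0.61·447397 + 1.51·3564851 = 5110012.840, which is < 5111924
This sign pattern matches East.

East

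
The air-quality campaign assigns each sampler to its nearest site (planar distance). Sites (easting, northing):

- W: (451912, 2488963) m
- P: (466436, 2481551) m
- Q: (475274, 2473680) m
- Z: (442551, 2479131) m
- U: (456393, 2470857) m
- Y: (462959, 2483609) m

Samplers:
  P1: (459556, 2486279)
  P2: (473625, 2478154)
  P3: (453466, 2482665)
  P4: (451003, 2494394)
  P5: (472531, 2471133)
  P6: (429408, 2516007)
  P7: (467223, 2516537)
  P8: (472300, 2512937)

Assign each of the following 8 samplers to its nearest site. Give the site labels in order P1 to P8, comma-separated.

Y, Q, W, W, Q, W, W, Y

P1 → Y (d²=18709309.00)
P2 → Q (d²=22735877.00)
P3 → W (d²=42079720.00)
P4 → W (d²=30322042.00)
P5 → Q (d²=14011258.00)
P6 → W (d²=1237807952.00)
P7 → W (d²=994752197.00)
P8 → Y (d²=947385865.00)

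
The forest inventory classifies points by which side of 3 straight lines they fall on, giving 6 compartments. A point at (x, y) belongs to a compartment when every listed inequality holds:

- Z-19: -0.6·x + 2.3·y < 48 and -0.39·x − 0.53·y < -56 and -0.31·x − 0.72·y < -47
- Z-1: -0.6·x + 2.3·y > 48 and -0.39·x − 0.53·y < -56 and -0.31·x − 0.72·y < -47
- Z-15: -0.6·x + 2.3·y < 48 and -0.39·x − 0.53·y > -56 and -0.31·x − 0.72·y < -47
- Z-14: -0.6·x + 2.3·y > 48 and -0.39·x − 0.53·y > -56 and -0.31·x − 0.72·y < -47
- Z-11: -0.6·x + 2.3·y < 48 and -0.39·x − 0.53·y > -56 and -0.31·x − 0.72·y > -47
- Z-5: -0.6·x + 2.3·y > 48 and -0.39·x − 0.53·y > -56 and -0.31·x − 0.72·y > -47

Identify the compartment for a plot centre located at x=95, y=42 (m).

-0.6·95 + 2.3·42 = 39.600, which is < 48
-0.39·95 − 0.53·42 = -59.310, which is < -56
-0.31·95 − 0.72·42 = -59.690, which is < -47
This sign pattern matches Z-19.

Z-19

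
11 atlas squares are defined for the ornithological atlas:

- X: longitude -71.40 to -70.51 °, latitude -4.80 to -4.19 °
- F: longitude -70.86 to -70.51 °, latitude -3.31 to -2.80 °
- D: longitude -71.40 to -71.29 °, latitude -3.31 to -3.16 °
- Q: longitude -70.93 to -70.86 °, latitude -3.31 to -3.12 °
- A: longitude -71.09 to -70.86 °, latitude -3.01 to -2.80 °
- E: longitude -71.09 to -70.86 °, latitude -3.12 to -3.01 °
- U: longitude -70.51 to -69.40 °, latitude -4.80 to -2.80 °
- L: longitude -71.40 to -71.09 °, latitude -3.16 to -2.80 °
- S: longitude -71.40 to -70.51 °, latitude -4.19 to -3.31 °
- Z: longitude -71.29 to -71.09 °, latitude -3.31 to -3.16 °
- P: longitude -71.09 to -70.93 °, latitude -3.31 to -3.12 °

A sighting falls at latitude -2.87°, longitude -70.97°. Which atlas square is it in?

A

The point has longitude = -70.97 and latitude = -2.87.
Only A satisfies -71.09 ≤ longitude ≤ -70.86 and -3.01 ≤ latitude ≤ -2.80.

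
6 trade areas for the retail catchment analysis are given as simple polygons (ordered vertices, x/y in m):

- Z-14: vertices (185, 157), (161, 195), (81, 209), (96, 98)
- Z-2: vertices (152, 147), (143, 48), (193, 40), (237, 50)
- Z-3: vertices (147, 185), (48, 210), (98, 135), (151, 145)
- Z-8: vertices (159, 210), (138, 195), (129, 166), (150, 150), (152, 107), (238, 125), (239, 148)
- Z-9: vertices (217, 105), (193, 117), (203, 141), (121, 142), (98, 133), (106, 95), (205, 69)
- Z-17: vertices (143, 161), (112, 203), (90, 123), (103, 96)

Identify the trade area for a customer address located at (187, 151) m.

Cast a ray rightward from (187, 151). For each polygon, the edges (by vertex number in listed order) whose endpoints lie on opposite sides of y = 151, where each meets that height, and whether that is right or left of the point:
Z-14: 3–4 at x≈88.8 (left), 4–1 at x≈175.9 (left) → 0 crossings.
Z-2: no edge straddles that height → 0 crossings.
Z-3: 2–3 at x≈87.3 (left), 4–1 at x≈150.4 (left) → 0 crossings.
Z-8: 3–4 at x≈148.7 (left), 7–1 at x≈235.1 (right) → 1 crossing.
Z-9: no edge straddles that height → 0 crossings.
Z-17: 2–3 at x≈97.7 (left), 4–1 at x≈136.8 (left) → 0 crossings.
Only Z-8 has an odd count, so the point is inside Z-8.

Z-8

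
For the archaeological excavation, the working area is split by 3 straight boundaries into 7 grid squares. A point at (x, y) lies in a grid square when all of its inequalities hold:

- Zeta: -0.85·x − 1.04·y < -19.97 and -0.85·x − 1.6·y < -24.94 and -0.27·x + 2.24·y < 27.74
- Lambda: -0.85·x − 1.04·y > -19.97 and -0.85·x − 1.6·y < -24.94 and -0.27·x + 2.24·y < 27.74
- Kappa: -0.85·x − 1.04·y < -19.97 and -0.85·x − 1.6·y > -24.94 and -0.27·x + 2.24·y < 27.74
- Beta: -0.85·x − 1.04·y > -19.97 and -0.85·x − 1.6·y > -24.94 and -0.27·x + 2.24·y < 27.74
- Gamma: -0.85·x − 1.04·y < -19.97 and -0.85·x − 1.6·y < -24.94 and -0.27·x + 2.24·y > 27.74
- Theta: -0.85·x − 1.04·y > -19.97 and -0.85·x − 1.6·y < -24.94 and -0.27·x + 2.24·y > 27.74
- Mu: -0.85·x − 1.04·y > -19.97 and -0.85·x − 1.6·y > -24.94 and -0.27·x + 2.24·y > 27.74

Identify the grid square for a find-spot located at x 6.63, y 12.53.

Lambda

-0.85·6.63 − 1.04·12.53 = -18.667, which is > -19.97
-0.85·6.63 − 1.6·12.53 = -25.684, which is < -24.94
-0.27·6.63 + 2.24·12.53 = 26.277, which is < 27.74
This sign pattern matches Lambda.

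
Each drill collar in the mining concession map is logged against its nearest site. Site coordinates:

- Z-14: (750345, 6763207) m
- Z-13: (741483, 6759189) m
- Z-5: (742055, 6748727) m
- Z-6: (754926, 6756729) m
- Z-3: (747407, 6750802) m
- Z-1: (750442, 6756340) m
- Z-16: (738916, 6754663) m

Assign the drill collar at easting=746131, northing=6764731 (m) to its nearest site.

Squared distances to each site:
Z-14: 20080372.000; Z-13: 52317668.000; Z-5: 272741792.000; Z-6: 141384029.000; Z-3: 195645217.000; Z-1: 88993602.000; Z-16: 153420849.000.
Minimum at Z-14.

Z-14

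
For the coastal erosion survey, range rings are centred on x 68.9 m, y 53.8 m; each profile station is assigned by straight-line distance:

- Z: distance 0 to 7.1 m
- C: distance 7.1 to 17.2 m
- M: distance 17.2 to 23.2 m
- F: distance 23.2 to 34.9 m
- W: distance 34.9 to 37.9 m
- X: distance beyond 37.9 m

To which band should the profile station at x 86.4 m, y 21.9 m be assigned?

Distance = √((86.4−68.9)² + (21.9−53.8)²) = √(306.250 + 1017.610) = 36.385 m.
34.9 ≤ 36.385 < 37.9 → W.

W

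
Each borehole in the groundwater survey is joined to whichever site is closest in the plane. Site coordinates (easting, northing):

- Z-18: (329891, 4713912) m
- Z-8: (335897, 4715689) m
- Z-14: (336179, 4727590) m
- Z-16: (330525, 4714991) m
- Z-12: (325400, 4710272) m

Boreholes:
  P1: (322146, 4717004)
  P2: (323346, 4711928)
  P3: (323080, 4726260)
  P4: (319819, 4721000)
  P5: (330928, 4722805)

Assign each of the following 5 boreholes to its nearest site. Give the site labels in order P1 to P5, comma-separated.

Z-12, Z-12, Z-14, Z-12, Z-14

P1 → Z-12 (d²=55908340.00)
P2 → Z-12 (d²=6961252.00)
P3 → Z-14 (d²=173352701.00)
P4 → Z-12 (d²=146237545.00)
P5 → Z-14 (d²=50469226.00)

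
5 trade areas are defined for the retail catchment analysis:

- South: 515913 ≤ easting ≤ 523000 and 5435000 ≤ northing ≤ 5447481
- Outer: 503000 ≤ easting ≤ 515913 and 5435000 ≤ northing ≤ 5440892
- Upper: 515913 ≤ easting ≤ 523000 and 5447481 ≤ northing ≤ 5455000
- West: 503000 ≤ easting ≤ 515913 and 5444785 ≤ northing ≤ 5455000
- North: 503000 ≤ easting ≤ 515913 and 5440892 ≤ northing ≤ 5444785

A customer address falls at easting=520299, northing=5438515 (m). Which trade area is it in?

The point has easting = 520299 and northing = 5438515.
Only South satisfies 515913 ≤ easting ≤ 523000 and 5435000 ≤ northing ≤ 5447481.

South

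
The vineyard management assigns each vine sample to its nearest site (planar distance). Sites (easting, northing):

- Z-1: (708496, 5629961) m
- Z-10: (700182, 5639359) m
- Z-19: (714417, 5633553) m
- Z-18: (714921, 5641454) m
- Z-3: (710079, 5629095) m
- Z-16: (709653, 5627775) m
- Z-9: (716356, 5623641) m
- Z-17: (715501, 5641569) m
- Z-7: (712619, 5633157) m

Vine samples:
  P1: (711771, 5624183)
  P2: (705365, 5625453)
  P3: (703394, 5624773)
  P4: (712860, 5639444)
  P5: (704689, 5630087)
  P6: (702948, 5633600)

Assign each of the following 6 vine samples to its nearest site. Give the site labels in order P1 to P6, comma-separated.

P1 → Z-16 (d²=17388388.00)
P2 → Z-16 (d²=23778628.00)
P3 → Z-16 (d²=48187085.00)
P4 → Z-18 (d²=8287821.00)
P5 → Z-1 (d²=14509125.00)
P6 → Z-10 (d²=40816837.00)

Z-16, Z-16, Z-16, Z-18, Z-1, Z-10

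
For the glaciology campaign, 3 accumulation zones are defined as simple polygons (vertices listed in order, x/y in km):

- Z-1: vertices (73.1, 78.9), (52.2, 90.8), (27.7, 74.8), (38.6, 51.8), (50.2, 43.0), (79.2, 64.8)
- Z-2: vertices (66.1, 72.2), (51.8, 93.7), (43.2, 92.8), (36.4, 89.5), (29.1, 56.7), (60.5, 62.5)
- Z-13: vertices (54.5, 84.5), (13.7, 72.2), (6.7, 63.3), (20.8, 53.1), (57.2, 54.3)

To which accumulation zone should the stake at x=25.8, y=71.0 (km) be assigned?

Z-13

Cast a ray rightward from (25.8, 71.0). For each polygon, the edges (by vertex number in listed order) whose endpoints lie on opposite sides of y = 71.0, where each meets that height, and whether that is right or left of the point:
Z-1: 3–4 at x≈29.50 (right), 6–1 at x≈76.52 (right) → 2 crossings.
Z-2: 4–5 at x≈32.28 (right), 6–1 at x≈65.41 (right) → 2 crossings.
Z-13: 2–3 at x≈12.76 (left), 5–1 at x≈55.71 (right) → 1 crossing.
Only Z-13 has an odd count, so the point is inside Z-13.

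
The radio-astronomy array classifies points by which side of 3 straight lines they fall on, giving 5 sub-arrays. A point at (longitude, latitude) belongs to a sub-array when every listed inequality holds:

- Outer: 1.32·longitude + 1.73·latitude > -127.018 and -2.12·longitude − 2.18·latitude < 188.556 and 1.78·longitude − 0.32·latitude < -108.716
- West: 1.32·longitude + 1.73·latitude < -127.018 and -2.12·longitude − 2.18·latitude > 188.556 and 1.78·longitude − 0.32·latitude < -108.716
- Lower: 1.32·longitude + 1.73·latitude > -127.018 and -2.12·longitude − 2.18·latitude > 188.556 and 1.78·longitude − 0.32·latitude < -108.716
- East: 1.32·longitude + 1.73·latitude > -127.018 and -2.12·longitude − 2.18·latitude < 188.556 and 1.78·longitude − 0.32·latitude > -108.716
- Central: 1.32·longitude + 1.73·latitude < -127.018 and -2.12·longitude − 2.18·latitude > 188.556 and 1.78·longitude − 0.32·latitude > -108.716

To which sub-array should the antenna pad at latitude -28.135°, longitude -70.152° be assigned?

West

1.32·-70.152 + 1.73·-28.135 = -141.274, which is < -127.018
-2.12·-70.152 − 2.18·-28.135 = 210.057, which is > 188.556
1.78·-70.152 − 0.32·-28.135 = -115.867, which is < -108.716
This sign pattern matches West.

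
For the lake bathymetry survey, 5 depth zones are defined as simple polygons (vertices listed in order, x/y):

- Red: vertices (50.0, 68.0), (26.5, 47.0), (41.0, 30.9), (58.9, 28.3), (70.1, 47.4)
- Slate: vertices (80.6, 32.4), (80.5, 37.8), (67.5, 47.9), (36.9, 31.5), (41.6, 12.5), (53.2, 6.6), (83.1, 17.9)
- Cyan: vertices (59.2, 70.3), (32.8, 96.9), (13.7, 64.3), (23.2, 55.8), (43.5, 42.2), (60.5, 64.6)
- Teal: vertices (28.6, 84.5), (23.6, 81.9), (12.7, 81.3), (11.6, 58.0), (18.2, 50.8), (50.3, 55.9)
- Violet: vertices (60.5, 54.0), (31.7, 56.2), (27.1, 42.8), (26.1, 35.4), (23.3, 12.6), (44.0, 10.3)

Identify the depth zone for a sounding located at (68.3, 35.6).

Cast a ray rightward from (68.3, 35.6). For each polygon, the edges (by vertex number in listed order) whose endpoints lie on opposite sides of y = 35.6, where each meets that height, and whether that is right or left of the point:
Red: 2–3 at x≈36.77 (left), 4–5 at x≈63.18 (left) → 0 crossings.
Slate: 1–2 at x≈80.54 (right), 3–4 at x≈44.55 (left) → 1 crossing.
Cyan: no edge straddles that height → 0 crossings.
Teal: no edge straddles that height → 0 crossings.
Violet: 3–4 at x≈26.13 (left), 6–1 at x≈53.55 (left) → 0 crossings.
Only Slate has an odd count, so the point is inside Slate.

Slate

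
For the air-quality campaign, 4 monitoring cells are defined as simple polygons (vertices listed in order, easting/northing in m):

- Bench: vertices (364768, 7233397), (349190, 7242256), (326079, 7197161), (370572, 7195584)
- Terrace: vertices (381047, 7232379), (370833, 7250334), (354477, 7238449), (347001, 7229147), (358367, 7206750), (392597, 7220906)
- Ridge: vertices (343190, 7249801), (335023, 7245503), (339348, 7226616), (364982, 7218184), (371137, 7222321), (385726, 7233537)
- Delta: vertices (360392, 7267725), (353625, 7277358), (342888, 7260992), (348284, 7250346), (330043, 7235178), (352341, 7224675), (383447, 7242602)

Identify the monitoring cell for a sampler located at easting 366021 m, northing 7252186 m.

Delta

Cast a ray rightward from (366021, 7252186). For each polygon, the edges (by vertex number in listed order) whose endpoints lie on opposite sides of northing = 7252186, where each meets that height, and whether that is right or left of the point:
Bench: no edge straddles that height → 0 crossings.
Terrace: no edge straddles that height → 0 crossings.
Ridge: no edge straddles that height → 0 crossings.
Delta: 3–4 at easting≈347351.4 (left), 7–1 at easting≈374651.9 (right) → 1 crossing.
Only Delta has an odd count, so the point is inside Delta.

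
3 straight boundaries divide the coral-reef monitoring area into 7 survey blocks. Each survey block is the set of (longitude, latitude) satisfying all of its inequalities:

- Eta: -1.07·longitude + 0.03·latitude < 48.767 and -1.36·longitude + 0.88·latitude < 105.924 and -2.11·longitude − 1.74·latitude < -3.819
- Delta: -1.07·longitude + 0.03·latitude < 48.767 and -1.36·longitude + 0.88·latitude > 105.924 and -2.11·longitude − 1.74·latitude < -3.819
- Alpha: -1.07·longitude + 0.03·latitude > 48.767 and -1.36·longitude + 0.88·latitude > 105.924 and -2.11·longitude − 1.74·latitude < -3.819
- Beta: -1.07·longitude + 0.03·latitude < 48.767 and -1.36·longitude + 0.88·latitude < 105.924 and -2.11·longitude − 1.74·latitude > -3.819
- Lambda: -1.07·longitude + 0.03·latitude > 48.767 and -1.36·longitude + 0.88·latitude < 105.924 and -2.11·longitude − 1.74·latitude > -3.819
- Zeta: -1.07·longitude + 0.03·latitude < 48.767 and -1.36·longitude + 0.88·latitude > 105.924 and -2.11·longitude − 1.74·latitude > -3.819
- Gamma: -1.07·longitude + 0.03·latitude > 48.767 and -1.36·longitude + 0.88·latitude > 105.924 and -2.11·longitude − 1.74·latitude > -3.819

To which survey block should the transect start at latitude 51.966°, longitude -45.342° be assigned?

-1.07·-45.342 + 0.03·51.966 = 50.075, which is > 48.767
-1.36·-45.342 + 0.88·51.966 = 107.395, which is > 105.924
-2.11·-45.342 − 1.74·51.966 = 5.251, which is > -3.819
This sign pattern matches Gamma.

Gamma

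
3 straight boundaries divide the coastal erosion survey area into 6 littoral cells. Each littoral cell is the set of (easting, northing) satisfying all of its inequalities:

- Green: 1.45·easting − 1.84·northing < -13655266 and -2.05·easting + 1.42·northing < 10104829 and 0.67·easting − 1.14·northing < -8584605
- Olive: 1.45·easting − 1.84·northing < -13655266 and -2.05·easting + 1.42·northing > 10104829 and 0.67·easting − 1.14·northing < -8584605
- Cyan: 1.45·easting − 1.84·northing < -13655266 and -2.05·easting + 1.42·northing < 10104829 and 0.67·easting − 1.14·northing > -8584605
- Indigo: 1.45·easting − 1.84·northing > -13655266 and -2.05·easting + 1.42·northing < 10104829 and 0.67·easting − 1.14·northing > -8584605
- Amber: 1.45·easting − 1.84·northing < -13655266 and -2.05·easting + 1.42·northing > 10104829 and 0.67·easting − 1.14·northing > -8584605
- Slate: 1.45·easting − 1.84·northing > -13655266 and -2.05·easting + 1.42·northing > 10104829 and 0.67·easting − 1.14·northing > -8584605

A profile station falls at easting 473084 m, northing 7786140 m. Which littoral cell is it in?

Indigo

1.45·473084 − 1.84·7786140 = -13640525.800, which is > -13655266
-2.05·473084 + 1.42·7786140 = 10086496.600, which is < 10104829
0.67·473084 − 1.14·7786140 = -8559233.320, which is > -8584605
This sign pattern matches Indigo.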